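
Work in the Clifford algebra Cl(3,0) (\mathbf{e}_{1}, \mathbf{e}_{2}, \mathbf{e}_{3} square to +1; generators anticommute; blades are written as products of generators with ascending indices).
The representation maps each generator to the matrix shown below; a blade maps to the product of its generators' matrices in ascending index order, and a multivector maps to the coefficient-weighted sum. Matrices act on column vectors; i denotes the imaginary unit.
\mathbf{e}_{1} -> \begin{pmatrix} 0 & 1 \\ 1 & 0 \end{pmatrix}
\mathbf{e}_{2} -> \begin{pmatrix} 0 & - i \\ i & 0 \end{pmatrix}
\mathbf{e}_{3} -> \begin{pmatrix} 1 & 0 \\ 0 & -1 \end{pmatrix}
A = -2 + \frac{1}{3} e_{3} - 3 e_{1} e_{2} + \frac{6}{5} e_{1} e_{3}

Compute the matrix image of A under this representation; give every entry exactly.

Bivector images (products of the table entries): rho(e_{1} e_{2}) = rho(\mathbf{e}_{1})rho(\mathbf{e}_{2}) = \begin{pmatrix} i & 0 \\ 0 & - i \end{pmatrix}; rho(e_{1} e_{3}) = rho(\mathbf{e}_{1})rho(\mathbf{e}_{3}) = \begin{pmatrix} 0 & -1 \\ 1 & 0 \end{pmatrix}.
M = (-2)*1 + (\frac{1}{3})*rho(e_{3}) + (-3)*rho(e_{1} e_{2}) + (\frac{6}{5})*rho(e_{1} e_{3}), summed entrywise (1 is the identity matrix):
Answer: \begin{pmatrix} - \frac{5}{3} - 3 i & - \frac{6}{5} \\ \frac{6}{5} & - \frac{7}{3} + 3 i \end{pmatrix}


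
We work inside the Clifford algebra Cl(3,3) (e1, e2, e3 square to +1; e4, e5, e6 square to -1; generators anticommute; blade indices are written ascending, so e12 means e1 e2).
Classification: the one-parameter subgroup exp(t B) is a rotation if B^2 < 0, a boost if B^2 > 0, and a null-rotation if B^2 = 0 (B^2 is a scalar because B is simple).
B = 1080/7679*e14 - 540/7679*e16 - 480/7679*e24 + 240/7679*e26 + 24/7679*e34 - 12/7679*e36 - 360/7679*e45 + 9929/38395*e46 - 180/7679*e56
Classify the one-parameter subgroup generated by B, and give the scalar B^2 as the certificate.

B^2 term by term: the squares give (1080/7679)^2*(e14)^2 + (-540/7679)^2*(e16)^2 + (-480/7679)^2*(e24)^2 + (240/7679)^2*(e26)^2 + (24/7679)^2*(e34)^2 + (-12/7679)^2*(e36)^2 + (-360/7679)^2*(e45)^2 + (9929/38395)^2*(e46)^2 + (-180/7679)^2*(e56)^2 = 1166400/58967041*(+1) + 291600/58967041*(+1) + 230400/58967041*(+1) + 57600/58967041*(+1) + 576/58967041*(+1) + 144/58967041*(+1) + 129600/58967041*(-1) + 98585041/1474176025*(-1) + 32400/58967041*(-1) = -1/25 (each basis 2-blade squares to minus the product of its generators' squares); cross terms between blades sharing an index anticommute and cancel; the commuting (index-disjoint) pairs give grade-4 terms 2*c*c'*(blade product), which cancel blade by blade — e1246: -518400/58967041 + 518400/58967041 = 0; e1346: 25920/58967041 - 25920/58967041 = 0; e1456: -388800/58967041 + 388800/58967041 = 0; e2346: -11520/58967041 + 11520/58967041 = 0; e2456: 172800/58967041 - 172800/58967041 = 0; e3456: -8640/58967041 + 8640/58967041 = 0 — confirming B is simple. So B^2 = -1/25.
Answer: rotation, certificate B^2 = -1/25. The class reads off the invariant scalar -1/25 directly.


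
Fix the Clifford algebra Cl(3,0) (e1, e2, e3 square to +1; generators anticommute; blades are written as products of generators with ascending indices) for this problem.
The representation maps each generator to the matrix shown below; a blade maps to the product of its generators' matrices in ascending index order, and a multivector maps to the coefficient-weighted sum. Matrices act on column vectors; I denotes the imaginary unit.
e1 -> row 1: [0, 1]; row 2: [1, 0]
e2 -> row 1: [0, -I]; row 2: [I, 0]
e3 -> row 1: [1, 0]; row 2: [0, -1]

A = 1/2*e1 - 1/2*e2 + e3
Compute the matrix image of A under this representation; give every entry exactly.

M = (1/2)*rho(e1) + (-1/2)*rho(e2) + (1)*rho(e3), summed entrywise:
Answer: row 1: [1, 1/2 + I/2]; row 2: [1/2 - I/2, -1]


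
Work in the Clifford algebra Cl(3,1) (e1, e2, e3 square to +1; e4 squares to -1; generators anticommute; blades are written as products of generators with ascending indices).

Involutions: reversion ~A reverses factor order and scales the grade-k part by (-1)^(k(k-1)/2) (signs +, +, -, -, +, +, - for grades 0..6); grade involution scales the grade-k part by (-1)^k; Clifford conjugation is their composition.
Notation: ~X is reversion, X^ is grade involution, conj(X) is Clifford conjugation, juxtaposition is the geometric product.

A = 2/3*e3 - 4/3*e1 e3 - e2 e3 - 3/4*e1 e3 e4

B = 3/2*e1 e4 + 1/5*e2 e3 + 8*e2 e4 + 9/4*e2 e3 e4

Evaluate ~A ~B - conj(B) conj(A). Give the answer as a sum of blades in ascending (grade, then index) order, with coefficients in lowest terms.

first term: 1/5 + 2/15*e2 + 9/8*e3 + 9/4*e4 - 341/240*e1 e2 + 3/2*e2 e4 + 10*e3 e4 + 6*e1 e2 e3 + 63/20*e1 e2 e4 + e1 e3 e4 + 16/3*e2 e3 e4 + 55/6*e1 e2 e3 e4
second term: 1/5 + 2/15*e2 - 9/8*e3 - 9/4*e4 + 341/240*e1 e2 + 3/2*e2 e4 - 10*e3 e4 + 6*e1 e2 e3 + 63/20*e1 e2 e4 - e1 e3 e4 - 16/3*e2 e3 e4 + 55/6*e1 e2 e3 e4
Answer: 9/4*e3 + 9/2*e4 - 341/120*e1 e2 + 20*e3 e4 + 2*e1 e3 e4 + 32/3*e2 e3 e4


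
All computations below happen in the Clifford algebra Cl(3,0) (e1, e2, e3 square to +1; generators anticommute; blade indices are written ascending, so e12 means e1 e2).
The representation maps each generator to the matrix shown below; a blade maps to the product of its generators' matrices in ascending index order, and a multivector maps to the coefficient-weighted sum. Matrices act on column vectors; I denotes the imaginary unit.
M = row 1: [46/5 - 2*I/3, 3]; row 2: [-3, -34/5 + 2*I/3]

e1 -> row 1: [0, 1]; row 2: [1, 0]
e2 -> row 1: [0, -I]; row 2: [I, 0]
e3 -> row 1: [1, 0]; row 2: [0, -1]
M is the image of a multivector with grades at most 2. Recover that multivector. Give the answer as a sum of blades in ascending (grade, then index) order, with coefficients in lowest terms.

Method: 1, rho(e1), rho(e2), rho(e3) form a trace-orthogonal basis of the 2x2 complex matrices (tr(X Y) = 2 if X = Y, else 0), so M = m0*1 + m1*rho(e1) + m2*rho(e2) + m3*rho(e3) with m0 = tr(M)/2 = 6/5, m1 = tr(M rho(e1))/2 = 0, m2 = tr(M rho(e2))/2 = 3*I, m3 = tr(M rho(e3))/2 = 8 - 2*I/3.
Multiplying table entries, the bivector images are rho(e12) = I*rho(e3), rho(e13) = -I*rho(e2), rho(e23) = I*rho(e1); with real blade coefficients the real parts of m0..m3 are the coefficients of 1, e1, e2, e3 and the imaginary parts give the bivectors (e23: Im m1, e13: -Im m2, e12: Im m3).
Answer: 6/5 + 8*e3 - 2/3*e12 - 3*e13


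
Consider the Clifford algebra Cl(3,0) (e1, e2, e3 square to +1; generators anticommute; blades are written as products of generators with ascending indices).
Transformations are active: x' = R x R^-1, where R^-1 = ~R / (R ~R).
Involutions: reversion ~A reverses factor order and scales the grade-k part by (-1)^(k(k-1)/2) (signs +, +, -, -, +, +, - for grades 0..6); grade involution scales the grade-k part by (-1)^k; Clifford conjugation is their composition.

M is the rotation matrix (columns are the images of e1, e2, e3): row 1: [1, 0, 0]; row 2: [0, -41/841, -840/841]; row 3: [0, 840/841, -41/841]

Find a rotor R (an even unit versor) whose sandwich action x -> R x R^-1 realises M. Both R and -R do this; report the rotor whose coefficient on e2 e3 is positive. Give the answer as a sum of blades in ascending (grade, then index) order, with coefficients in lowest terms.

Method: write R = a + b12*e1 e2 + b13*e1 e3 + b23*e2 e3 with a^2 + b12^2 + b13^2 + b23^2 = 1 (so R^-1 = ~R). Expanding the columns R e_j ~R gives tr M = 4a^2 - 1 and, from the antisymmetric part, M21 - M12 = -4a*b12, M13 - M31 = 4a*b13, M32 - M23 = -4a*b23.
Here tr M = 759/841, so a^2 = (1 + tr M)/4 = 400/841 and a = ±20/29. Taking a = 20/29: M21 - M12 = 0, M13 - M31 = 0, M32 - M23 = 1680/841, giving b12 = 0, b13 = 0, b23 = -21/29, i.e. R = 20/29 - 21/29*e2 e3.
Its e2 e3 coefficient is negative, so report the other preimage -R.
Answer: -20/29 + 21/29*e2 e3. Uniqueness: Spin(3) -> SO(3) maps R and -R to the same rotation of trace 759/841; fixing the sign of the e2 e3 coefficient removes the ambiguity.


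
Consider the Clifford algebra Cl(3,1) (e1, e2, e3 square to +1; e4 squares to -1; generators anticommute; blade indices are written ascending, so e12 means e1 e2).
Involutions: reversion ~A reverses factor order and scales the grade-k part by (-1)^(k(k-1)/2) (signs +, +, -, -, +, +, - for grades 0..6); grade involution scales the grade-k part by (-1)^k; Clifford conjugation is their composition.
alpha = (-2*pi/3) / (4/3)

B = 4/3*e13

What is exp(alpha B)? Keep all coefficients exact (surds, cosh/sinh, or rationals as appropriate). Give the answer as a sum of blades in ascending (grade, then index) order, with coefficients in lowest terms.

B^2 = (4/3)^2*(e13)^2 = 16/9*(-1) = -16/9 (a basis 2-blade squares to minus the product of its generators' squares).
B^2 = -16/9 — B^2 < 0, so the exponential closes trigonometrically: l = 4/3, alpha*l = -2*pi/3, so exp(alpha B) = cos(-2*pi/3) + (sin(-2*pi/3)/(4/3))*B = -1/2 + (-3*sqrt(3)/8)*B.
Answer: -1/2 - sqrt(3)/2*e13


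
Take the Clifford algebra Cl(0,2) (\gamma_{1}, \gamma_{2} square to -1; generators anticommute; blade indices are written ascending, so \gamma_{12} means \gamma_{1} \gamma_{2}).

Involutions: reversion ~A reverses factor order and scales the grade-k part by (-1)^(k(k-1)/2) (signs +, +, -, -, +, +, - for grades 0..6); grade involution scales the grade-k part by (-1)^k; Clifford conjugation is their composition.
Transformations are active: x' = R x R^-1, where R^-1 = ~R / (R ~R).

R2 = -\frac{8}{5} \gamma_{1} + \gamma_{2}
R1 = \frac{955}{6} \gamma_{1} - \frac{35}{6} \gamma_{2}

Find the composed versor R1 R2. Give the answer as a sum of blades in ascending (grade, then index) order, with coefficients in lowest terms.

Distribute over the terms of R1 (each basis-blade product reordered to ascending indices, repeated generators contracted through their squares):
(\frac{955}{6} \gamma_{1}) R2 = \frac{764}{3} + \frac{955}{6} \gamma_{12}
(-\frac{35}{6} \gamma_{2}) R2 = \frac{35}{6} - \frac{28}{3} \gamma_{12}
Summing the partial products and collecting blades:
Answer: \frac{521}{2} + \frac{899}{6} \gamma_{12}


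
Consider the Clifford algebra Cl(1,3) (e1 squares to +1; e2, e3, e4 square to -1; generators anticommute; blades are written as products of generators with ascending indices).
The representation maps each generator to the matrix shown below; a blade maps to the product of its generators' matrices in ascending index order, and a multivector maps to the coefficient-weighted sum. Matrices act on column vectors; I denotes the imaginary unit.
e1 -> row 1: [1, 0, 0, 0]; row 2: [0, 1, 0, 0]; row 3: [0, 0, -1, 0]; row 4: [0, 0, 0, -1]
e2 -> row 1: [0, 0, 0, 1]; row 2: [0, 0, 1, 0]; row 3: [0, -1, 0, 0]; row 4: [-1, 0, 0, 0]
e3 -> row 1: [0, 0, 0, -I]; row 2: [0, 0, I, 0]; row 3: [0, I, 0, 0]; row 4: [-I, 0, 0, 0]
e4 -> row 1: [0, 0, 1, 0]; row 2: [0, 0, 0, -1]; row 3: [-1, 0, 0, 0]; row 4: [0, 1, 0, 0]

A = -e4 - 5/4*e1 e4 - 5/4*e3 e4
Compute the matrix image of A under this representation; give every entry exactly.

Bivector images (products of the table entries): rho(e1 e4) = rho(e1)rho(e4) = row 1: [0, 0, 1, 0]; row 2: [0, 0, 0, -1]; row 3: [1, 0, 0, 0]; row 4: [0, -1, 0, 0]; rho(e3 e4) = rho(e3)rho(e4) = row 1: [0, -I, 0, 0]; row 2: [-I, 0, 0, 0]; row 3: [0, 0, 0, -I]; row 4: [0, 0, -I, 0].
M = (-1)*rho(e4) + (-5/4)*rho(e1 e4) + (-5/4)*rho(e3 e4), summed entrywise:
Answer: row 1: [0, 5*I/4, -9/4, 0]; row 2: [5*I/4, 0, 0, 9/4]; row 3: [-1/4, 0, 0, 5*I/4]; row 4: [0, 1/4, 5*I/4, 0]


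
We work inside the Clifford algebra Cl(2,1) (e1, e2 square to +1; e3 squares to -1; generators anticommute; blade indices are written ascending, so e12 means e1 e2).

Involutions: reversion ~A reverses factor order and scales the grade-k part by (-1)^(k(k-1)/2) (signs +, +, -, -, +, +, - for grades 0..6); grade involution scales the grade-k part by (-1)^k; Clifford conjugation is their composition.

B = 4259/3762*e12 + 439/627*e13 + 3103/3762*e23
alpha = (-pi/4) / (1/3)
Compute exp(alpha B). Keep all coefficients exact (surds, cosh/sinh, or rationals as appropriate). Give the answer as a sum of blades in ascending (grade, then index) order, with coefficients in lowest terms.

B^2 term by term: the squares give (4259/3762)^2*(e12)^2 + (439/627)^2*(e13)^2 + (3103/3762)^2*(e23)^2 = 18139081/14152644*(-1) + 192721/393129*(+1) + 9628609/14152644*(+1) = -1/9 (each basis 2-blade squares to minus the product of its generators' squares); cross terms between blades sharing an index anticommute and cancel. So B^2 = -1/9.
B^2 = -1/9 — the series telescopes trigonometrically here: l = 1/3, alpha*l = -pi/4, so exp(alpha B) = cos(-pi/4) + (sin(-pi/4)/(1/3))*B = sqrt(2)/2 + (-3*sqrt(2)/2)*B.
Answer: sqrt(2)/2 - 4259*sqrt(2)/2508*e12 - 439*sqrt(2)/418*e13 - 3103*sqrt(2)/2508*e23


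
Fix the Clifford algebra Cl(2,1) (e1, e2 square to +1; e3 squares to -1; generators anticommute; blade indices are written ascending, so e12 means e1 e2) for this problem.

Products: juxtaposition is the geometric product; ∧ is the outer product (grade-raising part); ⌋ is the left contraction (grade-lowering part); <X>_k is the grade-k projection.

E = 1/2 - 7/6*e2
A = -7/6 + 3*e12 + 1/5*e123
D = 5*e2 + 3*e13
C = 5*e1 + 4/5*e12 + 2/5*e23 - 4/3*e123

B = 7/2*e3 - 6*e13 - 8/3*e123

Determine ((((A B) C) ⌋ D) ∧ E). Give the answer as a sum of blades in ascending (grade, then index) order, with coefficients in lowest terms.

step 1: -8/15 + 6/5*e2 + 47/12*e3 - 7/10*e12 + 7*e13 + 18*e23 + 245/18*e123
step 2: -7012/675 - 4991/225*e1 + 72/5*e2 - 10427/225*e3 + 359/225*e12 - 9799/300*e13 + 33049/450*e23 + 4223/45*e123
step 3: -2599/100 - 10427/75*e1 - 7012/135*e2 - 4991/75*e3 - 7012/225*e13
step 4: -2599/200 - 10427/150*e1 + 23497/5400*e2 - 4991/150*e3 + 72989/450*e12 - 3506/225*e13 - 34937/450*e23 - 24542/675*e123
Answer: -2599/200 - 10427/150*e1 + 23497/5400*e2 - 4991/150*e3 + 72989/450*e12 - 3506/225*e13 - 34937/450*e23 - 24542/675*e123


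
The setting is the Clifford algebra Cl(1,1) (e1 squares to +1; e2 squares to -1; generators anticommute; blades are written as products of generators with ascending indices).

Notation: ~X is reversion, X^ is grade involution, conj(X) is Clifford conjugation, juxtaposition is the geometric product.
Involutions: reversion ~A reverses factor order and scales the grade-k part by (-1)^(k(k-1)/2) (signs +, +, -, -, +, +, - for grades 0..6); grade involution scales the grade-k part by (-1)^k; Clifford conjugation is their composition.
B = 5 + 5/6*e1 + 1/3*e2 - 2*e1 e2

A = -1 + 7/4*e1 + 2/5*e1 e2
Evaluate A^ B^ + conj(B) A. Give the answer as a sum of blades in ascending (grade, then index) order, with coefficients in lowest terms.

first term: -521/120 - 467/60*e1 + 25/6*e2 + 55/12*e1 e2
second term: -679/120 + 189/20*e1 - 7/2*e2 + 7/12*e1 e2
Answer: -10 + 5/3*e1 + 2/3*e2 + 31/6*e1 e2


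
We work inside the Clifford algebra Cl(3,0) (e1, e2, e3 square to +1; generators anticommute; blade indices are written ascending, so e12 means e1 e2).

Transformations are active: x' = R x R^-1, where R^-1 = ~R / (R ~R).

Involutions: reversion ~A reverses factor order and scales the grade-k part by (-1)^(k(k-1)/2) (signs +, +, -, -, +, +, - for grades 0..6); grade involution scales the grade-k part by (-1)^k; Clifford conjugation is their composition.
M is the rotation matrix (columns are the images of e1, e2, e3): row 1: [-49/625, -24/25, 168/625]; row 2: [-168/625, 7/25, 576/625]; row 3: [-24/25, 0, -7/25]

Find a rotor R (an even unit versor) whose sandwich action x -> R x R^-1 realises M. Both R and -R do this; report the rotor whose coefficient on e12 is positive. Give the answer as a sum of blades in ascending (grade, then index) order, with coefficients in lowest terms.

Method: write R = a + b12*e12 + b13*e13 + b23*e23 with a^2 + b12^2 + b13^2 + b23^2 = 1 (so R^-1 = ~R). Expanding the columns R e_j ~R gives tr M = 4a^2 - 1 and, from the antisymmetric part, M21 - M12 = -4a*b12, M13 - M31 = 4a*b13, M32 - M23 = -4a*b23.
Here tr M = -49/625, so a^2 = (1 + tr M)/4 = 144/625 and a = ±12/25. Taking a = 12/25: M21 - M12 = 432/625, M13 - M31 = 768/625, M32 - M23 = -576/625, giving b12 = -9/25, b13 = 16/25, b23 = 12/25, i.e. R = 12/25 - 9/25*e12 + 16/25*e13 + 12/25*e23.
Its e12 coefficient is negative, so report the other preimage -R.
Answer: -12/25 + 9/25*e12 - 16/25*e13 - 12/25*e23. Note: both R and -R realise this M (trace -49/625); the covering map identifies them, and the e12-coefficient sign is the tie-breaker.


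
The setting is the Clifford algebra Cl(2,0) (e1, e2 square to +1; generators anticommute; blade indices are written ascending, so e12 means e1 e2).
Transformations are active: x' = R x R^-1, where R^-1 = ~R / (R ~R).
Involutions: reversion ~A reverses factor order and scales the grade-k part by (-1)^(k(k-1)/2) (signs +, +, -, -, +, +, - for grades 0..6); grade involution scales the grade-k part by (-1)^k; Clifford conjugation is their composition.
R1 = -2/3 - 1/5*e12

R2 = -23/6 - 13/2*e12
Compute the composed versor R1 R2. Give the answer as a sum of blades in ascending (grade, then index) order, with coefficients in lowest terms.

Distribute over the terms of R1 (each basis-blade product reordered to ascending indices, repeated generators contracted through their squares):
(-2/3) R2 = 23/9 + 13/3*e12
(-1/5*e12) R2 = -13/10 + 23/30*e12
Summing the partial products and collecting blades:
Answer: 113/90 + 51/10*e12


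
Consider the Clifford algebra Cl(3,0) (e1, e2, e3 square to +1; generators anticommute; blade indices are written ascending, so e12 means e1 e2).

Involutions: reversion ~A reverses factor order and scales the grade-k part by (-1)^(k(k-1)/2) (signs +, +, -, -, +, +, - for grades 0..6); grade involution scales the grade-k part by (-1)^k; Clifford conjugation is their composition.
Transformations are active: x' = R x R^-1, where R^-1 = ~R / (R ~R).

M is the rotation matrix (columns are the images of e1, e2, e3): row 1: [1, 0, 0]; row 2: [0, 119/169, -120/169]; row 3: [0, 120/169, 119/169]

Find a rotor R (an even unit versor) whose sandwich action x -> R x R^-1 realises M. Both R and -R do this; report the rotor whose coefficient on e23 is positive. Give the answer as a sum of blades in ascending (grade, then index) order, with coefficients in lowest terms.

Method: write R = a + b12*e12 + b13*e13 + b23*e23 with a^2 + b12^2 + b13^2 + b23^2 = 1 (so R^-1 = ~R). Expanding the columns R e_j ~R gives tr M = 4a^2 - 1 and, from the antisymmetric part, M21 - M12 = -4a*b12, M13 - M31 = 4a*b13, M32 - M23 = -4a*b23.
Here tr M = 407/169, so a^2 = (1 + tr M)/4 = 144/169 and a = ±12/13. Taking a = 12/13: M21 - M12 = 0, M13 - M31 = 0, M32 - M23 = 240/169, giving b12 = 0, b13 = 0, b23 = -5/13, i.e. R = 12/13 - 5/13*e23.
Its e23 coefficient is negative, so report the other preimage -R.
Answer: -12/13 + 5/13*e23. Uniqueness: Spin(3) -> SO(3) maps R and -R to the same rotation of trace 407/169; fixing the sign of the e23 coefficient removes the ambiguity.


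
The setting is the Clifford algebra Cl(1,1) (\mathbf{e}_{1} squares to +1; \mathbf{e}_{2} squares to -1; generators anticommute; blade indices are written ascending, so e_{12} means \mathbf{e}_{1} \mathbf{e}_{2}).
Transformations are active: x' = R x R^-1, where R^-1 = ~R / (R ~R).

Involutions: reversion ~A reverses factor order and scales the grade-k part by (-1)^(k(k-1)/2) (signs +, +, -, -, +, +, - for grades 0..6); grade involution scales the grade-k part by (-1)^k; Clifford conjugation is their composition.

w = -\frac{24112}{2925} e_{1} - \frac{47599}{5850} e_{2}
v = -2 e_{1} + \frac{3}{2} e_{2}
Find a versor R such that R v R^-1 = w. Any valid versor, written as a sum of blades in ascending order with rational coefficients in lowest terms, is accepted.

Construction: equal norms (both \frac{7}{4}) license R = v + w = -\frac{29962}{2925} e_{1} - \frac{19412}{2925} e_{2} — nothing changes along that direction, while (v - w)/2 changes sign, so v maps onto w.
Answer: -\frac{29962}{2925} e_{1} - \frac{19412}{2925} e_{2}


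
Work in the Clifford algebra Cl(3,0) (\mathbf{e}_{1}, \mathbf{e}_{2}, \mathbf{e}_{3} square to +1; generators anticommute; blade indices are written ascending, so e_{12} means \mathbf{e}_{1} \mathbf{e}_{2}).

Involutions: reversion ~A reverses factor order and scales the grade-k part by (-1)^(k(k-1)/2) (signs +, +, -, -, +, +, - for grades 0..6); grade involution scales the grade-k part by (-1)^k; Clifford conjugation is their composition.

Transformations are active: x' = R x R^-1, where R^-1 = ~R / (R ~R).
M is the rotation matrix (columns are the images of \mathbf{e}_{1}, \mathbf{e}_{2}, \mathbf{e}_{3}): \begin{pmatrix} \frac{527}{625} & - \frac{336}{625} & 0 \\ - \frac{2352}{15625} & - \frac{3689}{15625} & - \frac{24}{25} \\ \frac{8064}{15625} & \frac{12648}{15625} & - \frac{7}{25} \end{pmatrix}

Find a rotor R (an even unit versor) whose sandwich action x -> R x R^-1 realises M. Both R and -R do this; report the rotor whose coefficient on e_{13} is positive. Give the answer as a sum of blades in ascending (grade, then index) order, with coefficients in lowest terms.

Method: write R = a + b12*e_{12} + b13*e_{13} + b23*e_{23} with a^2 + b12^2 + b13^2 + b23^2 = 1 (so R^-1 = ~R). Expanding the columns R e_j ~R gives tr M = 4a^2 - 1 and, from the antisymmetric part, M21 - M12 = -4a*b12, M13 - M31 = 4a*b13, M32 - M23 = -4a*b23.
Here tr M = \frac{5111}{15625}, so a^2 = (1 + tr M)/4 = \frac{5184}{15625} and a = ±\frac{72}{125}. Taking a = \frac{72}{125}: M21 - M12 = \frac{6048}{15625}, M13 - M31 = -\frac{8064}{15625}, M32 - M23 = \frac{27648}{15625}, giving b12 = -\frac{21}{125}, b13 = -\frac{28}{125}, b23 = -\frac{96}{125}, i.e. R = \frac{72}{125} - \frac{21}{125} e_{12} - \frac{28}{125} e_{13} - \frac{96}{125} e_{23}.
Its e_{13} coefficient is negative, so report the other preimage -R.
Answer: -\frac{72}{125} + \frac{21}{125} e_{12} + \frac{28}{125} e_{13} + \frac{96}{125} e_{23}. Sheet selection: the two-to-one cover makes ±R indistinguishable at the matrix level (trace \frac{5111}{15625}), so uniqueness comes from the required sign on e_{13}.


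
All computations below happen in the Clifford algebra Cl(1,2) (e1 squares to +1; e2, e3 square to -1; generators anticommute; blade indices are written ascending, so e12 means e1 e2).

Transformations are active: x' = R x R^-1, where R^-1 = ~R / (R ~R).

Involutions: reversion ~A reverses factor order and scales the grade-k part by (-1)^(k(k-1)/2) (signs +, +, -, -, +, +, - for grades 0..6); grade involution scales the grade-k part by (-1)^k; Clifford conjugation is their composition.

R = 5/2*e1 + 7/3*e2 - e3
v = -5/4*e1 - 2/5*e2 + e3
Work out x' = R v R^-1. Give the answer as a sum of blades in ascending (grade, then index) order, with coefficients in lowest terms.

~R = 5/2*e1 + 7/3*e2 - e3, and R ~R = -7/36, so R^-1 = ~R / (-7/36).
R v = -143/120 + 23/12*e12 + 5/4*e13 + 29/15*e23
Answer: 893/28*e1 + 29*e2 - 464/35*e3


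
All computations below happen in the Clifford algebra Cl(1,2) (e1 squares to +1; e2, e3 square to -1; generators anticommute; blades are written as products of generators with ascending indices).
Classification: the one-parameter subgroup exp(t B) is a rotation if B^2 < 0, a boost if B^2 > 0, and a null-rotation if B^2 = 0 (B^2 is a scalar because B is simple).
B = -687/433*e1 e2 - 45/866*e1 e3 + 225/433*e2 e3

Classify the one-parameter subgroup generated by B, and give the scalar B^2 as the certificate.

B^2 term by term: the squares give (-687/433)^2*(e1 e2)^2 + (-45/866)^2*(e1 e3)^2 + (225/433)^2*(e2 e3)^2 = 471969/187489*(+1) + 2025/749956*(+1) + 50625/187489*(-1) = 9/4 (each basis 2-blade squares to minus the product of its generators' squares); cross terms between blades sharing an index anticommute and cancel. So B^2 = 9/4.
Answer: boost, certificate B^2 = 9/4. The invariant at work: B^2 = 9/4 is unchanged by conjugation, hence its sign classifies the subgroup whatever basis B is written in.


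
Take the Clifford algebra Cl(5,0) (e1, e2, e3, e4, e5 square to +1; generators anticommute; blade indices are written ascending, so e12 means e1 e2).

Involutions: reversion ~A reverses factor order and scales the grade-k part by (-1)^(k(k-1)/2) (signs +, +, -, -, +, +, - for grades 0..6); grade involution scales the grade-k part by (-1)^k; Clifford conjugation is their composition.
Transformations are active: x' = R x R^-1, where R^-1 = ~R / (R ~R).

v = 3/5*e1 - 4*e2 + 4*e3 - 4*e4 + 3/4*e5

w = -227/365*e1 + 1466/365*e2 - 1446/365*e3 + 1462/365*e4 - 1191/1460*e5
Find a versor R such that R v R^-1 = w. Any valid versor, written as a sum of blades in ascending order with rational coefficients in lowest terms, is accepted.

The midline construction: v and w both square to 19569/400, so reflecting in their sum -8/365*e1 + 6/365*e2 + 14/365*e3 + 2/365*e4 - 24/365*e5 exchanges them.
Answer: -8/365*e1 + 6/365*e2 + 14/365*e3 + 2/365*e4 - 24/365*e5


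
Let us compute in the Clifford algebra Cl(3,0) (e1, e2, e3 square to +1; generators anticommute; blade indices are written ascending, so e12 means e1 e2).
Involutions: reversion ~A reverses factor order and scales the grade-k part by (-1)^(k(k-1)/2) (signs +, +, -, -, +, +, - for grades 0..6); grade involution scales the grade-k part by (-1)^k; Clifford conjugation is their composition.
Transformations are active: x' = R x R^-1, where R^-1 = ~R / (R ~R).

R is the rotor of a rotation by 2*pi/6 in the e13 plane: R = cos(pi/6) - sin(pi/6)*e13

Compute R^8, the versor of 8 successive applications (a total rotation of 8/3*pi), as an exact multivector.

The rotor phase is half the rotation angle and phases add under composition, so 8 steps in the e13 plane accumulate phase 8*(pi/6) = 4*pi/3: R^8 = cos(4*pi/3) - sin(4*pi/3)*e13.
cos(4*pi/3) = -1/2 and sin(4*pi/3) = -sqrt(3)/2, so R^8 = -1/2 + sqrt(3)/2*e13. The net rotation is 2/3*pi (after discarding 1 full turn, each of which contributes a factor -1 to the rotor); the rotor keeps the half-angle phase exactly.
Answer: -1/2 + sqrt(3)/2*e13


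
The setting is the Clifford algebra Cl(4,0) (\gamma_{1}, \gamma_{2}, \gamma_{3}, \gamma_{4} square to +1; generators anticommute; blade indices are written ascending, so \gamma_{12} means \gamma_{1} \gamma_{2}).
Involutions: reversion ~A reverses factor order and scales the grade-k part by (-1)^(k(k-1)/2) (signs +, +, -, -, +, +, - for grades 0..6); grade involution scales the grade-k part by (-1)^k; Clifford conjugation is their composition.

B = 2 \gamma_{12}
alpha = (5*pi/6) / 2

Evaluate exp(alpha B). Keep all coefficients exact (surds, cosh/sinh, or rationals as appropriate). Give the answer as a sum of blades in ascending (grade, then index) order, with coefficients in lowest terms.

B^2 = (2)^2*(\gamma_{12})^2 = 4*(-1) = -4 (a basis 2-blade squares to minus the product of its generators' squares).
B^2 = -4 — since the square is negative, the closed form is circular: l = 2, alpha*l = \frac{5 \pi}{6}, so exp(alpha B) = cos(\frac{5 \pi}{6}) + (sin(\frac{5 \pi}{6})/2)*B = - \frac{\sqrt{3}}{2} + (\frac{1}{4})*B.
Answer: - \frac{\sqrt{3}}{2} + \frac{1}{2} \gamma_{12}


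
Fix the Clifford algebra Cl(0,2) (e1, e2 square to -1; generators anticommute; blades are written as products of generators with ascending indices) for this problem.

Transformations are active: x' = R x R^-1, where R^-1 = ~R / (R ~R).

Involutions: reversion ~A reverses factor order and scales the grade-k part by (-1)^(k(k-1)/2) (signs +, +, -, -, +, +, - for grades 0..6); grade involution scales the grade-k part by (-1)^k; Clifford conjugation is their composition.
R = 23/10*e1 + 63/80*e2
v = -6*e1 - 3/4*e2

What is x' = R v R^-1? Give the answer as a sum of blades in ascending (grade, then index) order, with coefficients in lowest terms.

~R = 23/10*e1 + 63/80*e2, and R ~R = -1513/256, so R^-1 = ~R / (-1513/256).
R v = 921/64 + 3*e1 e2
Answer: -39342/7565*e1 - 93351/30260*e2


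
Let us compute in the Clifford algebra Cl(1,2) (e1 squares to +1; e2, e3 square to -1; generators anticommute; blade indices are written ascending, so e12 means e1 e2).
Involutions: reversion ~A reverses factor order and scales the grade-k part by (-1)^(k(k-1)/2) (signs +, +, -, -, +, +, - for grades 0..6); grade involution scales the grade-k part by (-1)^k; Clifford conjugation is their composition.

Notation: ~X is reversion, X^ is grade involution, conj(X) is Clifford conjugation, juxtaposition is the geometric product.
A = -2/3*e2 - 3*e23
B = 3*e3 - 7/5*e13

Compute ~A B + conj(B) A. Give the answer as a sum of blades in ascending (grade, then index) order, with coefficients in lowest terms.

first term: -9*e2 + 21/5*e12 - 2*e23 - 14/15*e123
second term: 9*e2 - 21/5*e12 - 2*e23 + 14/15*e123
Answer: -4*e23


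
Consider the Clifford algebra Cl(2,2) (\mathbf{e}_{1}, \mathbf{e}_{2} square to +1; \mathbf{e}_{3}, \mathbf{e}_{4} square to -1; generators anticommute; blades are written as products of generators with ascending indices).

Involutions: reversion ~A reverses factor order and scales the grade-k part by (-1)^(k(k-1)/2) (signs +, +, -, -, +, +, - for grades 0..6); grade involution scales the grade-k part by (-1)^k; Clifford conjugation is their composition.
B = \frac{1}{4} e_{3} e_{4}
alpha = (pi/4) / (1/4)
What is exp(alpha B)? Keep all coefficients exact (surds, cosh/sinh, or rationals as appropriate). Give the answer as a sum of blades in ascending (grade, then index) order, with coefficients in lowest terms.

B^2 = (\frac{1}{4})^2*(e_{3} e_{4})^2 = \frac{1}{16}*(-1) = -\frac{1}{16} (a basis 2-blade squares to minus the product of its generators' squares).
B^2 = -\frac{1}{16} — the negative square puts this in the circular regime; l = \frac{1}{4}, alpha*l = \frac{\pi}{4}, so exp(alpha B) = cos(\frac{\pi}{4}) + (sin(\frac{\pi}{4})/(\frac{1}{4}))*B = \frac{\sqrt{2}}{2} + (2 \sqrt{2})*B.
Answer: \frac{\sqrt{2}}{2} + \frac{\sqrt{2}}{2} e_{3} e_{4}


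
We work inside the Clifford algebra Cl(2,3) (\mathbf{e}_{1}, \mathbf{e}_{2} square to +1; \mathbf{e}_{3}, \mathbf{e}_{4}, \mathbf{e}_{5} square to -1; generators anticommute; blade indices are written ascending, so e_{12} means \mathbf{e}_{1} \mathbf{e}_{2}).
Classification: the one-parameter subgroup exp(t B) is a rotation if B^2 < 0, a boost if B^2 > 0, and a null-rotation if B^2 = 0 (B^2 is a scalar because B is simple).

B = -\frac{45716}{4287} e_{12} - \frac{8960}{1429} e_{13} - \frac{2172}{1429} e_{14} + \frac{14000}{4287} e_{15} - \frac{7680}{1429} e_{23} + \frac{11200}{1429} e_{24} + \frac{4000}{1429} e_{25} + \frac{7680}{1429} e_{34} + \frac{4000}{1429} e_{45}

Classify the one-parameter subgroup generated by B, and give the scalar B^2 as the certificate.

B^2 term by term: the squares give (-\frac{45716}{4287})^2*(e_{12})^2 + (-\frac{8960}{1429})^2*(e_{13})^2 + (-\frac{2172}{1429})^2*(e_{14})^2 + (\frac{14000}{4287})^2*(e_{15})^2 + (-\frac{7680}{1429})^2*(e_{23})^2 + (\frac{11200}{1429})^2*(e_{24})^2 + (\frac{4000}{1429})^2*(e_{25})^2 + (\frac{7680}{1429})^2*(e_{34})^2 + (\frac{4000}{1429})^2*(e_{45})^2 = \frac{2089952656}{18378369}*(-1) + \frac{80281600}{2042041}*(+1) + \frac{4717584}{2042041}*(+1) + \frac{196000000}{18378369}*(+1) + \frac{58982400}{2042041}*(+1) + \frac{125440000}{2042041}*(+1) + \frac{16000000}{2042041}*(+1) + \frac{58982400}{2042041}*(-1) + \frac{16000000}{2042041}*(-1) = 0 (each basis 2-blade squares to minus the product of its generators' squares); cross terms between blades sharing an index anticommute and cancel; the commuting (index-disjoint) pairs give grade-4 terms 2*c*c'*(blade product), which cancel blade by blade — e_{1234}: -\frac{234065920}{2042041} + \frac{200704000}{2042041} + \frac{33361920}{2042041} = 0; e_{1235}: \frac{71680000}{2042041} - \frac{71680000}{2042041} = 0; e_{1245}: -\frac{365728000}{6126123} + \frac{17376000}{2042041} + \frac{313600000}{6126123} = 0; e_{1345}: -\frac{71680000}{2042041} + \frac{71680000}{2042041} = 0; e_{2345}: -\frac{61440000}{2042041} + \frac{61440000}{2042041} = 0 — confirming B is simple. So B^2 = 0.
Answer: null-rotation, certificate B^2 = 0. Certificate logic: 0 is a conjugation-invariant scalar, so its sign fixes rotation versus boost versus null-rotation outright.


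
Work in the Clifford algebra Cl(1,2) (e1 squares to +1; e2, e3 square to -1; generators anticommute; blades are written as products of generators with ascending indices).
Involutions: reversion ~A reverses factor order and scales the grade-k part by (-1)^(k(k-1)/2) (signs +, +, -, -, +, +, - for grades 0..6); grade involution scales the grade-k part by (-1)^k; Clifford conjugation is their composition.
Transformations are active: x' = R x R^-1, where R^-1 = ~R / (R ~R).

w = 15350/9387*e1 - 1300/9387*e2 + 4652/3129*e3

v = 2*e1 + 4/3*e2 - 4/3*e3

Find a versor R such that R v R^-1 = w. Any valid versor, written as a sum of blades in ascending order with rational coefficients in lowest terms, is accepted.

Take R = v + w = 34124/9387*e1 + 11216/9387*e2 + 160/1043*e3. Because q(v) = q(w) = 4/9, conjugation by R sends v exactly to w.
Answer: 34124/9387*e1 + 11216/9387*e2 + 160/1043*e3


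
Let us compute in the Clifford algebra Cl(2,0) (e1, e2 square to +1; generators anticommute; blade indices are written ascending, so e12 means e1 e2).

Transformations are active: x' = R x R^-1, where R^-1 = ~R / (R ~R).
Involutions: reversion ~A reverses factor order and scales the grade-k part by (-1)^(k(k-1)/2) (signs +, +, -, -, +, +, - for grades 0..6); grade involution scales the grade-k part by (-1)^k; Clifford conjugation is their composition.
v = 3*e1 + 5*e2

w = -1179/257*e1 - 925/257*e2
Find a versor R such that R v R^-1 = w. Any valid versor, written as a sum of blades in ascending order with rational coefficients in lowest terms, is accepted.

Key observation: q(v) = q(w) = 34 (sandwiches preserve the norm), so R = v + w = -408/257*e1 + 360/257*e2 works whenever it is invertible — the component of v along it is kept and (v - w)/2 reverses, sending v to w.
Answer: -408/257*e1 + 360/257*e2


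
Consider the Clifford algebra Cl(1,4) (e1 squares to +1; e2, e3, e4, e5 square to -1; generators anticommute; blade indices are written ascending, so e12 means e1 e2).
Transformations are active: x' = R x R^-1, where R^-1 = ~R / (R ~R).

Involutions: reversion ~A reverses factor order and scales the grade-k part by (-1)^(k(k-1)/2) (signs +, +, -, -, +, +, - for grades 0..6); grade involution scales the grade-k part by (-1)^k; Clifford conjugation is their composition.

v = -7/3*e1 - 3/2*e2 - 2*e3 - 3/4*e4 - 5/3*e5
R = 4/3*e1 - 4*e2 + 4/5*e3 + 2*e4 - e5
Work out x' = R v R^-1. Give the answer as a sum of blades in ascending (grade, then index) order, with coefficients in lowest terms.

~R = 4/3*e1 - 4*e2 + 4/5*e3 + 2*e4 - e5, and R ~R = -4469/225, so R^-1 = ~R / (-4469/225).
R v = -691/90 - 34/3*e12 - 4/5*e13 + 11/3*e14 - 41/9*e15 + 46/5*e23 + 6*e24 + 31/6*e25 + 17/5*e34 - 10/3*e35 - 49/12*e45
Answer: 45103/13407*e1 - 14233/8938*e2 + 11702/4469*e3 + 41047/17876*e4 + 11980/13407*e5


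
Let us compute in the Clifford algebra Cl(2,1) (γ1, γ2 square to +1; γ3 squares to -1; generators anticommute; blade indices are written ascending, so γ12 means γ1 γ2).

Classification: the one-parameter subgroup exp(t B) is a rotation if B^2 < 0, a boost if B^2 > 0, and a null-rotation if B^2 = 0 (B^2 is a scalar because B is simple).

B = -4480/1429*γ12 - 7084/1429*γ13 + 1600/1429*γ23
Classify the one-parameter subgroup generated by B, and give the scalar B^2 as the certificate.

B^2 term by term: the squares give (-4480/1429)^2*(γ12)^2 + (-7084/1429)^2*(γ13)^2 + (1600/1429)^2*(γ23)^2 = 20070400/2042041*(-1) + 50183056/2042041*(+1) + 2560000/2042041*(+1) = 16 (each basis 2-blade squares to minus the product of its generators' squares); cross terms between blades sharing an index anticommute and cancel. So B^2 = 16.
Answer: boost, certificate B^2 = 16. Why this suffices: the scalar 16 survives any versor conjugation, so its sign alone determines the class however B is presented.


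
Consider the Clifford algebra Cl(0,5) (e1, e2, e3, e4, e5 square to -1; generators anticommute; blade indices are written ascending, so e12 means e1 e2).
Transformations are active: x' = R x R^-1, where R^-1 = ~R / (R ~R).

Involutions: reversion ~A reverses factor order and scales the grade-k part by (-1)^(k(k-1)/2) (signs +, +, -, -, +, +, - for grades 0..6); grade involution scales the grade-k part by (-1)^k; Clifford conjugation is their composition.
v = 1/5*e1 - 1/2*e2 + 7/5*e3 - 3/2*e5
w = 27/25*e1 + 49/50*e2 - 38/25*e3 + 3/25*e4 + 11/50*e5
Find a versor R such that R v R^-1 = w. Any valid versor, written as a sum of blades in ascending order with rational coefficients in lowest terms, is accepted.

Here q(v) = q(w) = -9/2; the classical choice R = v + w = 32/25*e1 + 12/25*e2 - 3/25*e3 + 3/25*e4 - 32/25*e5 then realises v -> w under the sandwich.
Answer: 32/25*e1 + 12/25*e2 - 3/25*e3 + 3/25*e4 - 32/25*e5


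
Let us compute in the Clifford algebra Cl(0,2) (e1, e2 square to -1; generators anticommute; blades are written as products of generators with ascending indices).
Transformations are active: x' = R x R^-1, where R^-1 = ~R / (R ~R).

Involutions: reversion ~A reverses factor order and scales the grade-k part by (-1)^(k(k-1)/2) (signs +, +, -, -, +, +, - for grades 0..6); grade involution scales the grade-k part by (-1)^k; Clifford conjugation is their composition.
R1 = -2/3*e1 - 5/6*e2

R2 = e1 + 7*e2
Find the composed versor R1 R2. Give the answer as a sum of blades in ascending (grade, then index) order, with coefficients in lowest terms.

Distribute over the terms of R1 (each basis-blade product reordered to ascending indices, repeated generators contracted through their squares):
(-2/3*e1) R2 = 2/3 - 14/3*e1 e2
(-5/6*e2) R2 = 35/6 + 5/6*e1 e2
Summing the partial products and collecting blades:
Answer: 13/2 - 23/6*e1 e2


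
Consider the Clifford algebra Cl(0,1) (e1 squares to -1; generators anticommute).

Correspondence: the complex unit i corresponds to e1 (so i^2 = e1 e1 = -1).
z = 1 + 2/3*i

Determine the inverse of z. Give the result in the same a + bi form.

In blades: z = 1 + 2/3*e1.
With qbar = 1 - 2/3*e1 (scalar fixed, mapped units negated), z qbar = 13/9 (the sum of squared coefficients), so z^-1 = qbar / (13/9) = 9/13 - 6/13*e1; translating back:
Answer: 9/13 - 6/13*i


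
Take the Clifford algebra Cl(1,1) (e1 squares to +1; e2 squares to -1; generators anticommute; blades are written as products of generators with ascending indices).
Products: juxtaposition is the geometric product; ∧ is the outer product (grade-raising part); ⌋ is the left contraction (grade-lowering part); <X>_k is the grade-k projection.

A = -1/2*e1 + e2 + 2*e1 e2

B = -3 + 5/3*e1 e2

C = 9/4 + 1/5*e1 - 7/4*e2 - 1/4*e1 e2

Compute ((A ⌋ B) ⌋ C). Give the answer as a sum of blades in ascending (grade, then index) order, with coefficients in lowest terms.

step 1: 10/3 + 5/3*e1 - 5/6*e2
step 2: 51/8 + 7/8*e1 - 25/4*e2 - 5/6*e1 e2
Answer: 51/8 + 7/8*e1 - 25/4*e2 - 5/6*e1 e2


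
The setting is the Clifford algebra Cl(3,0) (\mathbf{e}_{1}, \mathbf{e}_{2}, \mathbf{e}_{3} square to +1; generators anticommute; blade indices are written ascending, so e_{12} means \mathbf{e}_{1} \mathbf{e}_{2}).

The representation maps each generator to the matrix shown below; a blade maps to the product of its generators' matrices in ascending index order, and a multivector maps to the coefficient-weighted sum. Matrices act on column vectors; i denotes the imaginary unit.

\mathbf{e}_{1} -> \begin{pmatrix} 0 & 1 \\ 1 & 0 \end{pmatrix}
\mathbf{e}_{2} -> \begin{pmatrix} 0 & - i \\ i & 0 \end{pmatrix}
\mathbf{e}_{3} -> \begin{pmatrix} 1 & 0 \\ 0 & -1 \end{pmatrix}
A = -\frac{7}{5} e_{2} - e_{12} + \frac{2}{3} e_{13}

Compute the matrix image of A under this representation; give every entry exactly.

Bivector images (products of the table entries): rho(e_{12}) = rho(\mathbf{e}_{1})rho(\mathbf{e}_{2}) = \begin{pmatrix} i & 0 \\ 0 & - i \end{pmatrix}; rho(e_{13}) = rho(\mathbf{e}_{1})rho(\mathbf{e}_{3}) = \begin{pmatrix} 0 & -1 \\ 1 & 0 \end{pmatrix}.
M = (-\frac{7}{5})*rho(e_{2}) + (-1)*rho(e_{12}) + (\frac{2}{3})*rho(e_{13}), summed entrywise:
Answer: \begin{pmatrix} - i & - \frac{2}{3} + \frac{7 i}{5} \\ \frac{2}{3} - \frac{7 i}{5} & i \end{pmatrix}


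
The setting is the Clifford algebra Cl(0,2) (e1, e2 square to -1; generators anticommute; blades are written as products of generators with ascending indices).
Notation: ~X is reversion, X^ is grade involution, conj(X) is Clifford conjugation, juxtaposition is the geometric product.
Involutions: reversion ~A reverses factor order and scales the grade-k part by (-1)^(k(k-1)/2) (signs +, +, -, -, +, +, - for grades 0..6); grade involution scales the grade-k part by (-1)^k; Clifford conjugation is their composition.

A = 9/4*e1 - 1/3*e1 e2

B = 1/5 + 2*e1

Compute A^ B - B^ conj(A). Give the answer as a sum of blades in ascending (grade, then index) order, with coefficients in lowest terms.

first term: 9/2 - 9/20*e1 - 2/3*e2 - 1/15*e1 e2
second term: -9/2 - 9/20*e1 + 2/3*e2 + 1/15*e1 e2
Answer: 9 - 4/3*e2 - 2/15*e1 e2
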